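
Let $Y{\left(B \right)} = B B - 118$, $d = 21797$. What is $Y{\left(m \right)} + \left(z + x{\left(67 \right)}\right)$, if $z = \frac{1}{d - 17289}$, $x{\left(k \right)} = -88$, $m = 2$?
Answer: $- \frac{910615}{4508} \approx -202.0$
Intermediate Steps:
$z = \frac{1}{4508}$ ($z = \frac{1}{21797 - 17289} = \frac{1}{4508} \approx 0.00022183$)
$Y{\left(B \right)} = -118 + B^{2}$ ($Y{\left(B \right)} = B^{2} - 118 = -118 + B^{2}$)
$Y{\left(m \right)} + \left(z + x{\left(67 \right)}\right) = \left(-118 + 2^{2}\right) + \left(\frac{1}{4508} - 88\right) = \left(-118 + 4\right) - \frac{396703}{4508} = -114 - \frac{396703}{4508} = - \frac{910615}{4508}$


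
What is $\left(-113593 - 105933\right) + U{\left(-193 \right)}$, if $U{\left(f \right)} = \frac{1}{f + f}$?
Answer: $- \frac{84737037}{386} \approx -2.1953 \cdot 10^{5}$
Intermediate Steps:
$U{\left(f \right)} = \frac{1}{2 f}$
$\left(-113593 - 105933\right) + U{\left(-193 \right)} = \left(-113593 - 105933\right) + \frac{1}{2 \left(-193\right)} = -219526 + \frac{1}{2} \left(- \frac{1}{193}\right) = -219526 - \frac{1}{386} = - \frac{84737037}{386}$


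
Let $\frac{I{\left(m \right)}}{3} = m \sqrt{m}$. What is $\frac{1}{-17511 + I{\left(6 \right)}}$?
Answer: $- \frac{5837}{102211059} - \frac{2 \sqrt{6}}{34070353} \approx -5.7251 \cdot 10^{-5}$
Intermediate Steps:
$I{\left(m \right)} = 3 m^{\frac{3}{2}}$ ($I{\left(m \right)} = 3 m \sqrt{m} = 3 m^{\frac{3}{2}}$)
$\frac{1}{-17511 + I{\left(6 \right)}} = \frac{1}{-17511 + 3 \cdot 6^{\frac{3}{2}}} = \frac{1}{-17511 + 3 \cdot 6 \sqrt{6}} = \frac{1}{-17511 + 18 \sqrt{6}}$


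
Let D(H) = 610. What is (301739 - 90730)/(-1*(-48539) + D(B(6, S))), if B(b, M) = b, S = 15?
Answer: 211009/49149 ≈ 4.2933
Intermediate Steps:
(301739 - 90730)/(-1*(-48539) + D(B(6, S))) = (301739 - 90730)/(-1*(-48539) + 610) = 211009/(48539 + 610) = 211009/49149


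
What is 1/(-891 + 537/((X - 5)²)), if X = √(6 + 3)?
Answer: -4/3027 ≈ -0.0013214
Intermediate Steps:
X = 3 (X = √9 = 3)
1/(-891 + 537/((X - 5)²)) = 1/(-891 + 537/((3 - 5)²)) = 1/(-891 + 537/((-2)²)) = 1/(-891 + 537/4) = 1/(-3027/4) = -4/3027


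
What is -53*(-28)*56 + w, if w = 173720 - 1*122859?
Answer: 133965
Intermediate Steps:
w = 50861 (w = 173720 - 122859 = 50861)
-53*(-28)*56 + w = -53*(-28)*56 + 50861 = 1484*56 + 50861 = 83104 + 50861 = 133965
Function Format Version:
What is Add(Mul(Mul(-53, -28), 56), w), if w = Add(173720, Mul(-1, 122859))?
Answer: 133965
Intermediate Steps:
w = 50861 (w = Add(173720, -122859) = 50861)
Add(Mul(Mul(-53, -28), 56), w) = Add(Mul(Mul(-53, -28), 56), 50861) = Add(Mul(1484, 56), 50861) = Add(83104, 50861) = 133965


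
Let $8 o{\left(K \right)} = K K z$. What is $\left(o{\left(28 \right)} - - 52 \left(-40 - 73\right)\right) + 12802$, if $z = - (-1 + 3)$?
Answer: $6730$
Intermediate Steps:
$z = -2$ ($z = \left(-1\right) 2 = -2$)
$o{\left(K \right)} = - \frac{K^{2}}{4}$ ($o{\left(K \right)} = \frac{K K \left(-2\right)}{8} = \frac{K^{2} \left(-2\right)}{8} = \frac{\left(-2\right) K^{2}}{8} = - \frac{K^{2}}{4}$)
$\left(o{\left(28 \right)} - - 52 \left(-40 - 73\right)\right) + 12802 = \left(- \frac{28^{2}}{4} - - 52 \left(-40 - 73\right)\right) + 12802 = \left(\left(- \frac{1}{4}\right) 784 - \left(-52\right) \left(-113\right)\right) + 12802 = \left(-196 - 5876\right) + 12802 = -6072 + 12802 = 6730$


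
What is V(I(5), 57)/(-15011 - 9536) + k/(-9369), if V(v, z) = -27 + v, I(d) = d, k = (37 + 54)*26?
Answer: -57872084/229980843 ≈ -0.25164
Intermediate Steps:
k = 2366 (k = 91*26 = 2366)
V(I(5), 57)/(-15011 - 9536) + k/(-9369) = (-27 + 5)/(-15011 - 9536) + 2366/(-9369) = -22/(-24547) + 2366*(-1/9369) = -22*(-1/24547) - 2366/9369 = 22/24547 - 2366/9369 = -57872084/229980843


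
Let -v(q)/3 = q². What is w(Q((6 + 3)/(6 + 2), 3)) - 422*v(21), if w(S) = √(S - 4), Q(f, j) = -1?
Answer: 558306 + I*√5 ≈ 5.5831e+5 + 2.2361*I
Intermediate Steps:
w(S) = √(-4 + S)
v(q) = -3*q²
w(Q((6 + 3)/(6 + 2), 3)) - 422*v(21) = √(-4 - 1) - (-1266)*21² = √(-5) - (-1266)*441 = I*√5 - 422*(-1323) = I*√5 + 558306 = 558306 + I*√5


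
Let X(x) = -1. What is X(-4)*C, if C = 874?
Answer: -874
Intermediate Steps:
X(-4)*C = -1*874 = -874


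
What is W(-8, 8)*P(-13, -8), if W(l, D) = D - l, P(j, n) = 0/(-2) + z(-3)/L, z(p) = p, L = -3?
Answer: 16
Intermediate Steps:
P(j, n) = 1 (P(j, n) = 0/(-2) - 3/(-3) = 0*(-½) - 3*(-⅓) = 0 + 1 = 1)
W(-8, 8)*P(-13, -8) = (8 - 1*(-8))*1 = (8 + 8)*1 = 16*1 = 16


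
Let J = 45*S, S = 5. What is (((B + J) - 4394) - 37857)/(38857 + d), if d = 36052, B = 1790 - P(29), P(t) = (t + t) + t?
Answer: -40323/74909 ≈ -0.53829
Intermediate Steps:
P(t) = 3*t (P(t) = 2*t + t = 3*t)
J = 225 (J = 45*5 = 225)
B = 1703 (B = 1790 - 3*29 = 1790 - 1*87 = 1790 - 87 = 1703)
(((B + J) - 4394) - 37857)/(38857 + d) = (((1703 + 225) - 4394) - 37857)/(38857 + 36052) = ((1928 - 4394) - 37857)/74909 = (-2466 - 37857)*(1/74909) = -40323*1/74909 = -40323/74909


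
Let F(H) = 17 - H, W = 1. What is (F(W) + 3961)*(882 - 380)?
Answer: 1996454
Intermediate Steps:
(F(W) + 3961)*(882 - 380) = ((17 - 1*1) + 3961)*(882 - 380) = ((17 - 1) + 3961)*502 = (16 + 3961)*502 = 3977*502 = 1996454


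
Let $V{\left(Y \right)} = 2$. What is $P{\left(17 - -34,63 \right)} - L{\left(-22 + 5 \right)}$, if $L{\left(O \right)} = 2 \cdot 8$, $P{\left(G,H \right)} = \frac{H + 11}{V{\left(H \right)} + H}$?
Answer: $- \frac{966}{65} \approx -14.862$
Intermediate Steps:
$P{\left(G,H \right)} = \frac{11 + H}{2 + H}$ ($P{\left(G,H \right)} = \frac{H + 11}{2 + H} = \frac{11 + H}{2 + H}$)
$L{\left(O \right)} = 16$
$P{\left(17 - -34,63 \right)} - L{\left(-22 + 5 \right)} = \frac{11 + 63}{2 + 63} - 16 = \frac{1}{65} \cdot 74 - 16 = \frac{74}{65} - 16 = - \frac{966}{65}$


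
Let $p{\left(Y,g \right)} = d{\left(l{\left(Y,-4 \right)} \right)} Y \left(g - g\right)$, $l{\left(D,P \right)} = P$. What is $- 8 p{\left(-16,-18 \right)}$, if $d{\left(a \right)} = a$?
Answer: $0$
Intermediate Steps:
$p{\left(Y,g \right)} = 0$ ($p{\left(Y,g \right)} = - 4 Y \left(g - g\right) = - 4 Y 0 = 0$)
$- 8 p{\left(-16,-18 \right)} = \left(-8\right) 0 = 0$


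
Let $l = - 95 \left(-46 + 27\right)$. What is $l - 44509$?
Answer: $-42704$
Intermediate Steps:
$l = 1805$ ($l = \left(-95\right) \left(-19\right) = 1805$)
$l - 44509 = 1805 - 44509 = -42704$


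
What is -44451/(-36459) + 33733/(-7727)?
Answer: -98488730/31302077 ≈ -3.1464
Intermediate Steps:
-44451/(-36459) + 33733/(-7727) = -44451*(-1/36459) + 33733*(-1/7727) = 4939/4051 - 33733/7727 = -98488730/31302077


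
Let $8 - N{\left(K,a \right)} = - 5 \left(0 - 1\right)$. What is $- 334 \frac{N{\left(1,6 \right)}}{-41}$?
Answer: $\frac{1002}{41} \approx 24.439$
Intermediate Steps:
$N{\left(K,a \right)} = 3$ ($N{\left(K,a \right)} = 8 - - 5 \left(0 - 1\right) = 8 - \left(-5\right) \left(-1\right) = 8 - 5 = 3$)
$- 334 \frac{N{\left(1,6 \right)}}{-41} = - 334 \frac{3}{-41} = - 334 \cdot 3 \left(- \frac{1}{41}\right) = \left(-334\right) \left(- \frac{3}{41}\right) = \frac{1002}{41}$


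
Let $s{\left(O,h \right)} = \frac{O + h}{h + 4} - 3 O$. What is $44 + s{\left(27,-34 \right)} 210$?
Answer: $-16917$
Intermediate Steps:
$s{\left(O,h \right)} = - 3 O + \frac{O + h}{4 + h}$ ($s{\left(O,h \right)} = \frac{O + h}{4 + h} - 3 O = - 3 O + \frac{O + h}{4 + h}$)
$44 + s{\left(27,-34 \right)} 210 = 44 + \frac{-34 - 297 - 81 \left(-34\right)}{4 - 34} \cdot 210 = 44 + \frac{-34 - 297 + 2754}{-30} \cdot 210 = 44 + \left(- \frac{1}{30}\right) 2423 \cdot 210 = 44 - 16961 = -16917$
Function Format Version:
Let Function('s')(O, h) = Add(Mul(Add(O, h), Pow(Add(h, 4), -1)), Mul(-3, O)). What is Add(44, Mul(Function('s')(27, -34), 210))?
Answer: -16917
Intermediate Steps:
Function('s')(O, h) = Add(Mul(-3, O), Mul(Pow(Add(4, h), -1), Add(O, h))) (Function('s')(O, h) = Add(Mul(Add(O, h), Pow(Add(4, h), -1)), Mul(-3, O)) = Add(Mul(Pow(Add(4, h), -1), Add(O, h)), Mul(-3, O)) = Add(Mul(-3, O), Mul(Pow(Add(4, h), -1), Add(O, h))))
Add(44, Mul(Function('s')(27, -34), 210)) = Add(44, Mul(Mul(Pow(Add(4, -34), -1), Add(-34, Mul(-11, 27), Mul(-3, 27, -34))), 210)) = Add(44, Mul(Mul(Pow(-30, -1), Add(-34, -297, 2754)), 210)) = Add(44, Mul(Mul(Rational(-1, 30), 2423), 210)) = Add(44, Mul(Rational(-2423, 30), 210)) = Add(44, -16961) = -16917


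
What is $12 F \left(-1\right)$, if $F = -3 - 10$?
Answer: $156$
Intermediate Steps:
$F = -13$
$12 F \left(-1\right) = 12 \left(-13\right) \left(-1\right) = \left(-156\right) \left(-1\right) = 156$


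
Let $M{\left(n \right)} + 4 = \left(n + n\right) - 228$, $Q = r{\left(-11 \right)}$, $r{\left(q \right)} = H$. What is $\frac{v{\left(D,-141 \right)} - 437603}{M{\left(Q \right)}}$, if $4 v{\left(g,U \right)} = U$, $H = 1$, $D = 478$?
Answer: $\frac{76111}{40} \approx 1902.8$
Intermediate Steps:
$v{\left(g,U \right)} = \frac{U}{4}$
$r{\left(q \right)} = 1$
$Q = 1$
$M{\left(n \right)} = -232 + 2 n$ ($M{\left(n \right)} = -4 + \left(\left(n + n\right) - 228\right) = -4 + \left(2 n - 228\right) = -4 + \left(-228 + 2 n\right) = -232 + 2 n$)
$\frac{v{\left(D,-141 \right)} - 437603}{M{\left(Q \right)}} = \frac{\frac{1}{4} \left(-141\right) - 437603}{-232 + 2 \cdot 1} = \frac{- \frac{141}{4} - 437603}{-232 + 2} = - \frac{1750553}{4 \left(-230\right)} = \left(- \frac{1750553}{4}\right) \left(- \frac{1}{230}\right) = \frac{76111}{40}$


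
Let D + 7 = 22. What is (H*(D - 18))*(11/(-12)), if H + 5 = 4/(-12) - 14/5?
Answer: -671/30 ≈ -22.367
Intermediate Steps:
H = -122/15 (H = -5 + (4/(-12) - 14/5) = -5 + (4*(-1/12) - 14*⅕) = -5 + (-⅓ - 14/5) = -5 - 47/15 = -122/15 ≈ -8.1333)
D = 15 (D = -7 + 22 = 15)
(H*(D - 18))*(11/(-12)) = (-122*(15 - 18)/15)*(11/(-12)) = (-122/15*(-3))*(11*(-1/12)) = (122/5)*(-11/12) = -671/30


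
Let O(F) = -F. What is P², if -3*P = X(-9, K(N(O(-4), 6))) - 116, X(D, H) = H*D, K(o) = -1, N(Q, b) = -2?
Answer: 11449/9 ≈ 1272.1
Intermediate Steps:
X(D, H) = D*H
P = 107/3 (P = -(-9*(-1) - 116)/3 = -(9 - 116)/3 = -⅓*(-107) = 107/3 ≈ 35.667)
P² = (107/3)² = 11449/9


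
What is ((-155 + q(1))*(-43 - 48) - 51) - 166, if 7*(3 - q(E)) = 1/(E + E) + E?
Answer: 27269/2 ≈ 13635.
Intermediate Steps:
q(E) = 3 - E/7 - 1/(14*E) (q(E) = 3 - (1/(E + E) + E)/7 = 3 - (1/(2*E) + E)/7 = 3 - (E + 1/(2*E))/7 = 3 + (-E/7 - 1/(14*E)) = 3 - E/7 - 1/(14*E))
((-155 + q(1))*(-43 - 48) - 51) - 166 = ((-155 + (3 - 1/7*1 - 1/14/1))*(-43 - 48) - 51) - 166 = ((-155 + (3 - 1/7 - 1/14*1))*(-91) - 51) - 166 = ((-155 + (3 - 1/7 - 1/14))*(-91) - 51) - 166 = ((-155 + 39/14)*(-91) - 51) - 166 = (-2131/14*(-91) - 51) - 166 = (27703/2 - 51) - 166 = 27601/2 - 166 = 27269/2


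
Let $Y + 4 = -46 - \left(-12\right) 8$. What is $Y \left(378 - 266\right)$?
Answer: $5152$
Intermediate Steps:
$Y = 46$ ($Y = -4 - \left(46 - 96\right) = -4 - -50 = -4 + \left(-46 + 96\right) = -4 + 50 = 46$)
$Y \left(378 - 266\right) = 46 \left(378 - 266\right) = 46 \cdot 112 = 5152$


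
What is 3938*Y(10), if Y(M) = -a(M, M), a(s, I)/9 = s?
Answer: -354420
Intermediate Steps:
a(s, I) = 9*s
Y(M) = -9*M
3938*Y(10) = 3938*(-9*10) = 3938*(-90) = -354420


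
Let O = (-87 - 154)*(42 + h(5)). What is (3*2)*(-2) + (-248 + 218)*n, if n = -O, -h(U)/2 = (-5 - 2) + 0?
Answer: -404892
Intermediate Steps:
h(U) = 14 (h(U) = -2*((-5 - 2) + 0) = -2*(-7 + 0) = -2*(-7) = 14)
O = -13496 (O = (-87 - 154)*(42 + 14) = -241*56 = -13496)
n = 13496 (n = -1*(-13496) = 13496)
(3*2)*(-2) + (-248 + 218)*n = (3*2)*(-2) + (-248 + 218)*13496 = 6*(-2) - 30*13496 = -12 - 404880 = -404892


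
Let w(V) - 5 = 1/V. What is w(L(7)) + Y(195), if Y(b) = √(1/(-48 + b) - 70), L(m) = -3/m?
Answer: 8/3 + I*√30867/21 ≈ 2.6667 + 8.3662*I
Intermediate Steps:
Y(b) = √(-70 + 1/(-48 + b))
w(V) = 5 + 1/V
w(L(7)) + Y(195) = (5 + 1/(-3/7)) + √((3361 - 70*195)/(-48 + 195)) = (5 + 1/(-3*⅐)) + √((3361 - 13650)/147) = (5 + 1/(-3/7)) + √((1/147)*(-10289)) = (5 - 7/3) + √(-10289/147) = 8/3 + I*√30867/21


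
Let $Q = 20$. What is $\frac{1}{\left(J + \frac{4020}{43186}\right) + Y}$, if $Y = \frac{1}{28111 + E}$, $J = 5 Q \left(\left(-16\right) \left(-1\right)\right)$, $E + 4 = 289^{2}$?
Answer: $\frac{219125764}{350621621843} \approx 0.00062496$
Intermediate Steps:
$E = 83517$ ($E = -4 + 289^{2} = -4 + 83521 = 83517$)
$J = 1600$ ($J = 5 \cdot 20 \left(\left(-16\right) \left(-1\right)\right) = 100 \cdot 16 = 1600$)
$Y = \frac{1}{111628}$ ($Y = \frac{1}{28111 + 83517} = \frac{1}{111628} \approx 8.9583 \cdot 10^{-6}$)
$\frac{1}{\left(J + \frac{4020}{43186}\right) + Y} = \frac{1}{\left(1600 + \frac{4020}{43186}\right) + \frac{1}{111628}} = \frac{1}{\left(1600 + 4020 \cdot \frac{1}{43186}\right) + \frac{1}{111628}} = \frac{1}{\left(1600 + \frac{2010}{21593}\right) + \frac{1}{111628}} = \frac{1}{\frac{34550810}{21593} + \frac{1}{111628}} = \frac{1}{\frac{350621621843}{219125764}} = \frac{219125764}{350621621843}$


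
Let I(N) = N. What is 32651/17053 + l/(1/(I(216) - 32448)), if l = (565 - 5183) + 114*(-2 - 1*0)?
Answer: 2663615059067/17053 ≈ 1.5620e+8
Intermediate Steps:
l = -4846 (l = -4618 + 114*(-2 + 0) = -4618 + 114*(-2) = -4618 - 228 = -4846)
32651/17053 + l/(1/(I(216) - 32448)) = 32651/17053 - 4846/(1/(216 - 32448)) = 32651*(1/17053) - 4846/(1/(-32232)) = 32651/17053 - 4846/(-1/32232) = 32651/17053 - 4846*(-32232) = 32651/17053 + 156196272 = 2663615059067/17053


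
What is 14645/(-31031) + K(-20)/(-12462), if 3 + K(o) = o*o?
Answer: -6284687/12474462 ≈ -0.50380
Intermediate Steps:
K(o) = -3 + o**2 (K(o) = -3 + o*o = -3 + o**2)
14645/(-31031) + K(-20)/(-12462) = 14645/(-31031) + (-3 + (-20)**2)/(-12462) = 14645*(-1/31031) + (-3 + 400)*(-1/12462) = -14645/31031 + 397*(-1/12462) = -14645/31031 - 397/12462 = -6284687/12474462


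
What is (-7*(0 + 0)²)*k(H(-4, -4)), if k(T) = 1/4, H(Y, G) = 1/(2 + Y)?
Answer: 0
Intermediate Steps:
k(T) = ¼
(-7*(0 + 0)²)*k(H(-4, -4)) = -7*(0 + 0)²*(¼) = -7*0²*(¼) = -7*0*(¼) = 0*(¼) = 0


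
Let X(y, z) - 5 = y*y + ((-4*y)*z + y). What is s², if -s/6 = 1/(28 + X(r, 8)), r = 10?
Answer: 4/3481 ≈ 0.0011491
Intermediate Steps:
X(y, z) = 5 + y + y² - 4*y*z (X(y, z) = 5 + (y*y + ((-4*y)*z + y)) = 5 + (y² + (-4*y*z + y)) = 5 + (y² + (y - 4*y*z)) = 5 + (y + y² - 4*y*z) = 5 + y + y² - 4*y*z)
s = 2/59 (s = -6/(28 + (5 + 10 + 10² - 4*10*8)) = -6/(28 + (5 + 10 + 100 - 320)) = -6/(28 - 205) = -6/(-177) = -6*(-1/177) = 2/59 ≈ 0.033898)
s² = (2/59)² = 4/3481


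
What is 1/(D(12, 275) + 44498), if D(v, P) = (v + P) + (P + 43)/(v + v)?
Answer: 4/179193 ≈ 2.2322e-5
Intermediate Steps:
D(v, P) = P + v + (43 + P)/(2*v) (D(v, P) = (P + v) + (43 + P)/((2*v)) = (P + v) + (43 + P)*(1/(2*v)) = (P + v) + (43 + P)/(2*v) = P + v + (43 + P)/(2*v))
1/(D(12, 275) + 44498) = 1/((½)*(43 + 275 + 2*12*(275 + 12))/12 + 44498) = 1/((½)*(1/12)*(43 + 275 + 2*12*287) + 44498) = 1/((½)*(1/12)*(43 + 275 + 6888) + 44498) = 1/((½)*(1/12)*7206 + 44498) = 1/(1201/4 + 44498) = 1/(179193/4) = 4/179193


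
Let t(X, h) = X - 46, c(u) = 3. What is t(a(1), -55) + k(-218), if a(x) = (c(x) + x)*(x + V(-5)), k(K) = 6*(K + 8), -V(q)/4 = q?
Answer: -1222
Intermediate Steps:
V(q) = -4*q
k(K) = 48 + 6*K (k(K) = 6*(8 + K) = 48 + 6*K)
a(x) = (3 + x)*(20 + x) (a(x) = (3 + x)*(x - 4*(-5)) = (3 + x)*(x + 20) = (3 + x)*(20 + x))
t(X, h) = -46 + X
t(a(1), -55) + k(-218) = (-46 + (60 + 1**2 + 23*1)) + (48 + 6*(-218)) = (-46 + (60 + 1 + 23)) + (48 - 1308) = (-46 + 84) - 1260 = 38 - 1260 = -1222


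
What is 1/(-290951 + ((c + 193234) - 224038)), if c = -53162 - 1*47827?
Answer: -1/422744 ≈ -2.3655e-6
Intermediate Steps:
c = -100989 (c = -53162 - 47827 = -100989)
1/(-290951 + ((c + 193234) - 224038)) = 1/(-290951 + ((-100989 + 193234) - 224038)) = 1/(-290951 + (92245 - 224038)) = 1/(-290951 - 131793) = 1/(-422744) = -1/422744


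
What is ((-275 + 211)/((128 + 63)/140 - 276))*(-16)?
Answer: -143360/38449 ≈ -3.7286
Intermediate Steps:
((-275 + 211)/((128 + 63)/140 - 276))*(-16) = -64/(191*(1/140) - 276)*(-16) = -64/(191/140 - 276)*(-16) = -64/(-38449/140)*(-16) = -64*(-140/38449)*(-16) = (8960/38449)*(-16) = -143360/38449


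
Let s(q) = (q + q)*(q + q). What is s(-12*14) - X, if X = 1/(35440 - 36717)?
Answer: 144168193/1277 ≈ 1.1290e+5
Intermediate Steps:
s(q) = 4*q² (s(q) = (2*q)*(2*q) = 4*q²)
X = -1/1277 (X = 1/(-1277) = -1/1277 ≈ -0.00078308)
s(-12*14) - X = 4*(-12*14)² - 1*(-1/1277) = 4*(-168)² + 1/1277 = 4*28224 + 1/1277 = 112896 + 1/1277 = 144168193/1277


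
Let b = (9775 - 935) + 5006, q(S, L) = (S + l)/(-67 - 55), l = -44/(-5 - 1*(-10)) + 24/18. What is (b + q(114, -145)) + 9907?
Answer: 21733196/915 ≈ 23752.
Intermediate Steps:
l = -112/15 (l = -44/(-5 + 10) + 24*(1/18) = -44/5 + 4/3 = -112/15 ≈ -7.4667)
q(S, L) = 56/915 - S/122 (q(S, L) = (S - 112/15)/(-67 - 55) = (-112/15 + S)/(-122) = (-112/15 + S)*(-1/122) = 56/915 - S/122)
b = 13846 (b = 8840 + 5006 = 13846)
(b + q(114, -145)) + 9907 = (13846 + (56/915 - 1/122*114)) + 9907 = (13846 + (56/915 - 57/61)) + 9907 = (13846 - 799/915) + 9907 = 12668291/915 + 9907 = 21733196/915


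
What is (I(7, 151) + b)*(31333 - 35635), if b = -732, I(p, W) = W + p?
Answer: 2469348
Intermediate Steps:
(I(7, 151) + b)*(31333 - 35635) = ((151 + 7) - 732)*(31333 - 35635) = (158 - 732)*(-4302) = -574*(-4302) = 2469348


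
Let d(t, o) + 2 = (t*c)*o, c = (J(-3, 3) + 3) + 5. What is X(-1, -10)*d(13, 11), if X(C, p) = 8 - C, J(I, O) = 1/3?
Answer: 10707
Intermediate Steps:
J(I, O) = 1/3
c = 25/3 (c = (1/3 + 3) + 5 = 10/3 + 5 = 25/3 ≈ 8.3333)
d(t, o) = -2 + 25*o*t/3 (d(t, o) = -2 + (t*(25/3))*o = -2 + (25*t/3)*o = -2 + 25*o*t/3)
X(-1, -10)*d(13, 11) = (8 - 1*(-1))*(-2 + (25/3)*11*13) = (8 + 1)*(-2 + 3575/3) = 9*(3569/3) = 10707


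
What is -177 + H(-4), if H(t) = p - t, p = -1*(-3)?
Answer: -170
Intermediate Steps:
p = 3
H(t) = 3 - t
-177 + H(-4) = -177 + (3 - 1*(-4)) = -177 + (3 + 4) = -177 + 7 = -170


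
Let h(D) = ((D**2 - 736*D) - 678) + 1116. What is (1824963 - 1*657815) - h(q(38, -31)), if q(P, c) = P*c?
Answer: -1087982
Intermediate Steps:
h(D) = 438 + D**2 - 736*D (h(D) = (-678 + D**2 - 736*D) + 1116 = 438 + D**2 - 736*D)
(1824963 - 1*657815) - h(q(38, -31)) = (1824963 - 1*657815) - (438 + (38*(-31))**2 - 27968*(-31)) = (1824963 - 657815) - (438 + (-1178)**2 - 736*(-1178)) = 1167148 - (438 + 1387684 + 867008) = 1167148 - 1*2255130 = 1167148 - 2255130 = -1087982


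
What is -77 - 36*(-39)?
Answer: 1327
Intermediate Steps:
-77 - 36*(-39) = -77 + 1404 = 1327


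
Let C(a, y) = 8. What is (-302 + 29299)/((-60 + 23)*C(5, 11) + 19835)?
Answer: 28997/19539 ≈ 1.4841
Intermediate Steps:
(-302 + 29299)/((-60 + 23)*C(5, 11) + 19835) = (-302 + 29299)/((-60 + 23)*8 + 19835) = 28997/(-37*8 + 19835) = 28997/(-296 + 19835) = 28997/19539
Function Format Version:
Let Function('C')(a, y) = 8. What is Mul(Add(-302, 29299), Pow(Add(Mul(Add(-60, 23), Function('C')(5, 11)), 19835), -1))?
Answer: Rational(28997, 19539) ≈ 1.4841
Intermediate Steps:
Mul(Add(-302, 29299), Pow(Add(Mul(Add(-60, 23), Function('C')(5, 11)), 19835), -1)) = Mul(Add(-302, 29299), Pow(Add(Mul(Add(-60, 23), 8), 19835), -1)) = Mul(28997, Pow(Add(Mul(-37, 8), 19835), -1)) = Mul(28997, Pow(Add(-296, 19835), -1)) = Mul(28997, Pow(19539, -1)) = Mul(28997, Rational(1, 19539)) = Rational(28997, 19539)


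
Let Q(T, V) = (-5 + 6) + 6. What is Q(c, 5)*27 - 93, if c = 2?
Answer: 96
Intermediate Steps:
Q(T, V) = 7 (Q(T, V) = 1 + 6 = 7)
Q(c, 5)*27 - 93 = 7*27 - 93 = 189 - 93 = 96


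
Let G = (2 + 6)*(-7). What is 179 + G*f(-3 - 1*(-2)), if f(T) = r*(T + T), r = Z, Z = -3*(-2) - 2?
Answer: 627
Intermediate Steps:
Z = 4 (Z = 6 - 2 = 4)
r = 4
f(T) = 8*T (f(T) = 4*(T + T) = 4*(2*T) = 8*T)
G = -56 (G = 8*(-7) = -56)
179 + G*f(-3 - 1*(-2)) = 179 - 448*(-3 - 1*(-2)) = 179 - 448*(-3 + 2) = 179 - 448*(-1) = 179 - 56*(-8) = 179 + 448 = 627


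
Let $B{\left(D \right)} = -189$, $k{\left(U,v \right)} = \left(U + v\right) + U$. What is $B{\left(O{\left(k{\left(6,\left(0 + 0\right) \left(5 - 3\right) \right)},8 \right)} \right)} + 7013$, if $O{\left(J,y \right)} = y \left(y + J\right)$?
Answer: $6824$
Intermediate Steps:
$k{\left(U,v \right)} = v + 2 U$
$O{\left(J,y \right)} = y \left(J + y\right)$
$B{\left(O{\left(k{\left(6,\left(0 + 0\right) \left(5 - 3\right) \right)},8 \right)} \right)} + 7013 = -189 + 7013 = 6824$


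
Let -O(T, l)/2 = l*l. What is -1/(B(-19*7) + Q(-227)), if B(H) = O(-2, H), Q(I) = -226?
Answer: 1/35604 ≈ 2.8087e-5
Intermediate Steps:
O(T, l) = -2*l² (O(T, l) = -2*l*l = -2*l²)
B(H) = -2*H²
-1/(B(-19*7) + Q(-227)) = -1/(-2*(-19*7)² - 226) = -1/(-2*(-133)² - 226) = -1/(-2*17689 - 226) = -1/(-35378 - 226) = -1/(-35604) = -1*(-1/35604) = 1/35604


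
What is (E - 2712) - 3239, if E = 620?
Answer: -5331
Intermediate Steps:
(E - 2712) - 3239 = (620 - 2712) - 3239 = -2092 - 3239 = -5331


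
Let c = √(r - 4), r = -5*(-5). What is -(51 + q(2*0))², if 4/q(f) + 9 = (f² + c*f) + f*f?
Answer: -207025/81 ≈ -2555.9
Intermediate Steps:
r = 25
c = √21 (c = √(25 - 4) = √21 ≈ 4.5826)
q(f) = 4/(-9 + 2*f² + f*√21) (q(f) = 4/(-9 + ((f² + √21*f) + f*f)) = 4/(-9 + ((f² + f*√21) + f²)) = 4/(-9 + (2*f² + f*√21)) = 4/(-9 + 2*f² + f*√21))
-(51 + q(2*0))² = -(51 + 4/(-9 + 2*(2*0)² + (2*0)*√21))² = -(51 + 4/(-9 + 2*0² + 0*√21))² = -(51 + 4/(-9 + 2*0 + 0))² = -(51 + 4/(-9 + 0 + 0))² = -(51 + 4/(-9))² = -(51 + 4*(-⅑))² = -(51 - 4/9)² = -(455/9)² = -1*207025/81 = -207025/81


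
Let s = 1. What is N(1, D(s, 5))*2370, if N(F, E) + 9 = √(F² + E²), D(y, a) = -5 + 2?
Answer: -21330 + 2370*√10 ≈ -13835.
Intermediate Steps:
D(y, a) = -3
N(F, E) = -9 + √(E² + F²) (N(F, E) = -9 + √(F² + E²) = -9 + √(E² + F²))
N(1, D(s, 5))*2370 = (-9 + √((-3)² + 1²))*2370 = (-9 + √(9 + 1))*2370 = (-9 + √10)*2370 = -21330 + 2370*√10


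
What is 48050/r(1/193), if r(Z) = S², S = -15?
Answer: 1922/9 ≈ 213.56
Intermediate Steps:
r(Z) = 225 (r(Z) = (-15)² = 225)
48050/r(1/193) = 48050/225 = 48050*(1/225) = 1922/9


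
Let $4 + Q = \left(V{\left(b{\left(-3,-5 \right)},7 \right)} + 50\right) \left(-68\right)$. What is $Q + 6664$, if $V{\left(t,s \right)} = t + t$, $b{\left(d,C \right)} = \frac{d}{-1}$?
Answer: $2852$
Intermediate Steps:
$b{\left(d,C \right)} = - d$ ($b{\left(d,C \right)} = d \left(-1\right) = - d$)
$V{\left(t,s \right)} = 2 t$
$Q = -3812$ ($Q = -4 + \left(2 \left(\left(-1\right) \left(-3\right)\right) + 50\right) \left(-68\right) = -4 + \left(2 \cdot 3 + 50\right) \left(-68\right) = -4 + \left(6 + 50\right) \left(-68\right) = -4 + 56 \left(-68\right) = -4 - 3808 = -3812$)
$Q + 6664 = -3812 + 6664 = 2852$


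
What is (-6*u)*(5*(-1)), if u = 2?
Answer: 60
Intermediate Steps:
(-6*u)*(5*(-1)) = (-6*2)*(5*(-1)) = -12*(-5) = 60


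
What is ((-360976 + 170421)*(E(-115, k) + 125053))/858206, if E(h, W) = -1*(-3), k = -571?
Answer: -11915023040/429103 ≈ -27767.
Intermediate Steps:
E(h, W) = 3
((-360976 + 170421)*(E(-115, k) + 125053))/858206 = ((-360976 + 170421)*(3 + 125053))/858206 = -190555*125056*(1/858206) = -23830046080*1/858206 = -11915023040/429103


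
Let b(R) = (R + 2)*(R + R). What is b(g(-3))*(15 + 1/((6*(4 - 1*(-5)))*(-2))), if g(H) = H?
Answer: 1619/18 ≈ 89.944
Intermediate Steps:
b(R) = 2*R*(2 + R) (b(R) = (2 + R)*(2*R) = 2*R*(2 + R))
b(g(-3))*(15 + 1/((6*(4 - 1*(-5)))*(-2))) = (2*(-3)*(2 - 3))*(15 + 1/((6*(4 - 1*(-5)))*(-2))) = (2*(-3)*(-1))*(15 + 1/((6*(4 + 5))*(-2))) = 6*(15 + 1/((6*9)*(-2))) = 6*(15 + 1/(54*(-2))) = 6*(15 + 1/(-108)) = 6*(15 - 1/108) = 6*(1619/108) = 1619/18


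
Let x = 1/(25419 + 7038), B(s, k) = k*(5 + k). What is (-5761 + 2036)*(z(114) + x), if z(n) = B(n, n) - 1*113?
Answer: -1626498981950/32457 ≈ -5.0112e+7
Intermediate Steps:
x = 1/32457 ≈ 3.0810e-5
z(n) = -113 + n*(5 + n) (z(n) = n*(5 + n) - 1*113 = n*(5 + n) - 113 = -113 + n*(5 + n))
(-5761 + 2036)*(z(114) + x) = (-5761 + 2036)*((-113 + 114*(5 + 114)) + 1/32457) = -3725*((-113 + 114*119) + 1/32457) = -3725*((-113 + 13566) + 1/32457) = -3725*(13453 + 1/32457) = -3725*436644022/32457 = -1626498981950/32457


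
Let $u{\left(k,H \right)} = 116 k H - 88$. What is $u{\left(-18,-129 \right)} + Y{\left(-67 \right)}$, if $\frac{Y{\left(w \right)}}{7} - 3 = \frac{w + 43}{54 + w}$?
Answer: $\frac{3500873}{13} \approx 2.693 \cdot 10^{5}$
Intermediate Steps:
$u{\left(k,H \right)} = -88 + 116 H k$ ($u{\left(k,H \right)} = 116 H k - 88 = -88 + 116 H k$)
$Y{\left(w \right)} = 21 + \frac{7 \left(43 + w\right)}{54 + w}$ ($Y{\left(w \right)} = 21 + 7 \frac{w + 43}{54 + w} = 21 + 7 \frac{43 + w}{54 + w} = 21 + \frac{7 \left(43 + w\right)}{54 + w}$)
$u{\left(-18,-129 \right)} + Y{\left(-67 \right)} = \left(-88 + 116 \left(-129\right) \left(-18\right)\right) + \frac{7 \left(205 + 4 \left(-67\right)\right)}{54 - 67} = \left(-88 + 269352\right) + \frac{7 \left(205 - 268\right)}{-13} = 269264 + 7 \left(- \frac{1}{13}\right) \left(-63\right) = 269264 + \frac{441}{13} = \frac{3500873}{13}$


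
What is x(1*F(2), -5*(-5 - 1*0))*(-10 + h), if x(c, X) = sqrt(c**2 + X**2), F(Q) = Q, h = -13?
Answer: -23*sqrt(629) ≈ -576.84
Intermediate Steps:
x(c, X) = sqrt(X**2 + c**2)
x(1*F(2), -5*(-5 - 1*0))*(-10 + h) = sqrt((-5*(-5 - 1*0))**2 + (1*2)**2)*(-10 - 13) = sqrt((-5*(-5 + 0))**2 + 2**2)*(-23) = sqrt((-5*(-5))**2 + 4)*(-23) = sqrt(25**2 + 4)*(-23) = sqrt(625 + 4)*(-23) = sqrt(629)*(-23) = -23*sqrt(629)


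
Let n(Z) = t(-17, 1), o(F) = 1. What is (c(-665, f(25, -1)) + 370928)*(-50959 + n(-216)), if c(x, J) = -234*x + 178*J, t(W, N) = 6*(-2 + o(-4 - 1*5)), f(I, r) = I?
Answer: -27061803420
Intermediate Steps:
t(W, N) = -6 (t(W, N) = 6*(-2 + 1) = 6*(-1) = -6)
n(Z) = -6
(c(-665, f(25, -1)) + 370928)*(-50959 + n(-216)) = ((-234*(-665) + 178*25) + 370928)*(-50959 - 6) = ((155610 + 4450) + 370928)*(-50965) = (160060 + 370928)*(-50965) = 530988*(-50965) = -27061803420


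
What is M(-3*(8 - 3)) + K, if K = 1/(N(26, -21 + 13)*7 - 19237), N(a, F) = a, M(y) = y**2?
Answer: 4287374/19055 ≈ 225.00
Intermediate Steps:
K = -1/19055 (K = 1/(26*7 - 19237) = 1/(182 - 19237) = 1/(-19055) = -1/19055 ≈ -5.2480e-5)
M(-3*(8 - 3)) + K = (-3*(8 - 3))**2 - 1/19055 = (-3*5)**2 - 1/19055 = (-15)**2 - 1/19055 = 225 - 1/19055 = 4287374/19055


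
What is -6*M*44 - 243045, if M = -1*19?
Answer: -238029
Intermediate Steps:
M = -19
-6*M*44 - 243045 = -6*(-19)*44 - 243045 = 114*44 - 243045 = 5016 - 243045 = -238029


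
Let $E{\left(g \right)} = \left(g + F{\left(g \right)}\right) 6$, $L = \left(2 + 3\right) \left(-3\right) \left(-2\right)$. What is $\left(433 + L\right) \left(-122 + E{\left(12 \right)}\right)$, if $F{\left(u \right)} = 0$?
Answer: $-23150$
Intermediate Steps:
$L = 30$ ($L = 5 \left(-3\right) \left(-2\right) = \left(-15\right) \left(-2\right) = 30$)
$E{\left(g \right)} = 6 g$ ($E{\left(g \right)} = \left(g + 0\right) 6 = g 6 = 6 g$)
$\left(433 + L\right) \left(-122 + E{\left(12 \right)}\right) = \left(433 + 30\right) \left(-122 + 6 \cdot 12\right) = 463 \left(-122 + 72\right) = 463 \left(-50\right) = -23150$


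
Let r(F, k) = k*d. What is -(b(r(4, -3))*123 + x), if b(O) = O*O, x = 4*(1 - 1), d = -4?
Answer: -17712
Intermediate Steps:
r(F, k) = -4*k (r(F, k) = k*(-4) = -4*k)
x = 0 (x = 4*0 = 0)
b(O) = O**2
-(b(r(4, -3))*123 + x) = -((-4*(-3))**2*123 + 0) = -(12**2*123 + 0) = -(144*123 + 0) = -(17712 + 0) = -1*17712 = -17712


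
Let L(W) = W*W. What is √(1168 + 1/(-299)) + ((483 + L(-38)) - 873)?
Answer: 1054 + √104420069/299 ≈ 1088.2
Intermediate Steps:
L(W) = W²
√(1168 + 1/(-299)) + ((483 + L(-38)) - 873) = √(1168 + 1/(-299)) + ((483 + (-38)²) - 873) = √(1168 - 1/299) + ((483 + 1444) - 873) = √(349231/299) + (1927 - 873) = √104420069/299 + 1054 = 1054 + √104420069/299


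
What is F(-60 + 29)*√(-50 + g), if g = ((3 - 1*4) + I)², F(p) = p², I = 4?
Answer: 961*I*√41 ≈ 6153.4*I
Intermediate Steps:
g = 9 (g = ((3 - 1*4) + 4)² = ((3 - 4) + 4)² = (-1 + 4)² = 3² = 9)
F(-60 + 29)*√(-50 + g) = (-60 + 29)²*√(-50 + 9) = (-31)²*√(-41) = 961*(I*√41) = 961*I*√41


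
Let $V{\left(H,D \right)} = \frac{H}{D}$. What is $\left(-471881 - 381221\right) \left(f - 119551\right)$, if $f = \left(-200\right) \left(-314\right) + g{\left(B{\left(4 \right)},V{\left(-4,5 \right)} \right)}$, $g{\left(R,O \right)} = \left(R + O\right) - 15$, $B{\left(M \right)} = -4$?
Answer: $\frac{242156415108}{5} \approx 4.8431 \cdot 10^{10}$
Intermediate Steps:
$g{\left(R,O \right)} = -15 + O + R$ ($g{\left(R,O \right)} = \left(O + R\right) - 15 = -15 + O + R$)
$f = \frac{313901}{5}$ ($f = \left(-200\right) \left(-314\right) - \left(19 + \frac{4}{5}\right) = 62800 - \frac{99}{5} = \frac{313901}{5} \approx 62780.0$)
$\left(-471881 - 381221\right) \left(f - 119551\right) = \left(-471881 - 381221\right) \left(\frac{313901}{5} - 119551\right) = \left(-471881 - 381221\right) \left(- \frac{283854}{5}\right) = \left(-853102\right) \left(- \frac{283854}{5}\right) = \frac{242156415108}{5}$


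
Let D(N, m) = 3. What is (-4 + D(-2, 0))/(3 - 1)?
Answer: -½ ≈ -0.50000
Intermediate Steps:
(-4 + D(-2, 0))/(3 - 1) = (-4 + 3)/(3 - 1) = -1/2 = -1*½ = -½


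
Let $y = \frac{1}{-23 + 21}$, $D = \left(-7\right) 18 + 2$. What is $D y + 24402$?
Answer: $24464$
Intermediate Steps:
$D = -124$ ($D = -126 + 2 = -124$)
$y = - \frac{1}{2}$ ($y = \frac{1}{-2} = - \frac{1}{2} \approx -0.5$)
$D y + 24402 = \left(-124\right) \left(- \frac{1}{2}\right) + 24402 = 62 + 24402 = 24464$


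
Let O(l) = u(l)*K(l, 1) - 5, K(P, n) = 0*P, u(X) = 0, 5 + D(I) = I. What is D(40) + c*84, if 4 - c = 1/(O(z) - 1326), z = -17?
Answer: 493885/1331 ≈ 371.06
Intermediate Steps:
D(I) = -5 + I
K(P, n) = 0
O(l) = -5 (O(l) = 0*0 - 5 = 0 - 5 = -5)
c = 5325/1331 (c = 4 - 1/(-5 - 1326) = 4 - 1/(-1331) = 4 - 1*(-1/1331) = 4 + 1/1331 = 5325/1331 ≈ 4.0007)
D(40) + c*84 = (-5 + 40) + (5325/1331)*84 = 35 + 447300/1331 = 493885/1331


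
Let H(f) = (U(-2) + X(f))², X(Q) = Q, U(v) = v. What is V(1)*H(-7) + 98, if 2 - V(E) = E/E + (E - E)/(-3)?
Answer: 179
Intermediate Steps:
V(E) = 1 (V(E) = 2 - (E/E + (E - E)/(-3)) = 2 - (1 + 0*(-⅓)) = 2 - (1 + 0) = 2 - 1*1 = 2 - 1 = 1)
H(f) = (-2 + f)²
V(1)*H(-7) + 98 = 1*(-2 - 7)² + 98 = 1*(-9)² + 98 = 1*81 + 98 = 81 + 98 = 179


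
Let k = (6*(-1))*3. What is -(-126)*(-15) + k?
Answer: -1908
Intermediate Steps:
k = -18 (k = -6*3 = -18)
-(-126)*(-15) + k = -(-126)*(-15) - 18 = -21*90 - 18 = -1890 - 18 = -1908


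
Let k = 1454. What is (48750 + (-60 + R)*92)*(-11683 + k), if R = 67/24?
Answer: -2668960909/6 ≈ -4.4483e+8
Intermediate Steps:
R = 67/24 (R = 67*(1/24) = 67/24 ≈ 2.7917)
(48750 + (-60 + R)*92)*(-11683 + k) = (48750 + (-60 + 67/24)*92)*(-11683 + 1454) = (48750 - 1373/24*92)*(-10229) = (48750 - 31579/6)*(-10229) = (260921/6)*(-10229) = -2668960909/6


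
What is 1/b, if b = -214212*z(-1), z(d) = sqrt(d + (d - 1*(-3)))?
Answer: -1/214212 ≈ -4.6683e-6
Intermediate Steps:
z(d) = sqrt(3 + 2*d) (z(d) = sqrt(d + (d + 3)) = sqrt(d + (3 + d)) = sqrt(3 + 2*d))
b = -214212 (b = -214212*sqrt(3 + 2*(-1)) = -214212*sqrt(3 - 2) = -214212*sqrt(1) = -214212*1 = -214212)
1/b = 1/(-214212) = -1/214212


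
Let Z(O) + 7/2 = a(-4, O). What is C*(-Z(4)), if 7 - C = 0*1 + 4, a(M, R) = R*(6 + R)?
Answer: -219/2 ≈ -109.50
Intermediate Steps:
Z(O) = -7/2 + O*(6 + O)
C = 3 (C = 7 - (0*1 + 4) = 7 - (0 + 4) = 7 - 1*4 = 7 - 4 = 3)
C*(-Z(4)) = 3*(-(-7/2 + 4*(6 + 4))) = 3*(-(-7/2 + 4*10)) = 3*(-(-7/2 + 40)) = 3*(-1*73/2) = 3*(-73/2) = -219/2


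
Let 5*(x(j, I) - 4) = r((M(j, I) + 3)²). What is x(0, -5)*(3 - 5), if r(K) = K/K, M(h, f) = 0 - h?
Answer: -42/5 ≈ -8.4000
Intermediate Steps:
M(h, f) = -h
r(K) = 1
x(j, I) = 21/5 (x(j, I) = 4 + (⅕)*1 = 4 + ⅕ = 21/5)
x(0, -5)*(3 - 5) = 21*(3 - 5)/5 = (21/5)*(-2) = -42/5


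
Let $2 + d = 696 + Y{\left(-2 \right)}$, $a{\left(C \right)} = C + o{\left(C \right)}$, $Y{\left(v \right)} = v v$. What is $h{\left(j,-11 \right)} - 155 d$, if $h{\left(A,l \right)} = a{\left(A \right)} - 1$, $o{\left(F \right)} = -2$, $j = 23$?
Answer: $-108170$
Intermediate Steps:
$Y{\left(v \right)} = v^{2}$
$a{\left(C \right)} = -2 + C$ ($a{\left(C \right)} = C - 2 = -2 + C$)
$h{\left(A,l \right)} = -3 + A$ ($h{\left(A,l \right)} = \left(-2 + A\right) - 1 = -3 + A$)
$d = 698$ ($d = -2 + \left(696 + \left(-2\right)^{2}\right) = -2 + \left(696 + 4\right) = -2 + 700 = 698$)
$h{\left(j,-11 \right)} - 155 d = \left(-3 + 23\right) - 108190 = 20 - 108190 = -108170$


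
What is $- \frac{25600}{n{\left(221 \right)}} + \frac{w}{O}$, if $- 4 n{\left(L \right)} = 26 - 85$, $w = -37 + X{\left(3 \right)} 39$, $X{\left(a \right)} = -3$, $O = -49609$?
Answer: $- \frac{725707502}{418133} \approx -1735.6$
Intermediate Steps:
$w = -154$ ($w = -37 - 117 = -154$)
$n{\left(L \right)} = \frac{59}{4}$ ($n{\left(L \right)} = - \frac{26 - 85}{4} = \left(- \frac{1}{4}\right) \left(-59\right) = \frac{59}{4}$)
$- \frac{25600}{n{\left(221 \right)}} + \frac{w}{O} = - \frac{25600}{\frac{59}{4}} - \frac{154}{-49609} = \left(-25600\right) \frac{4}{59} - - \frac{22}{7087} = - \frac{102400}{59} + \frac{22}{7087} = - \frac{725707502}{418133}$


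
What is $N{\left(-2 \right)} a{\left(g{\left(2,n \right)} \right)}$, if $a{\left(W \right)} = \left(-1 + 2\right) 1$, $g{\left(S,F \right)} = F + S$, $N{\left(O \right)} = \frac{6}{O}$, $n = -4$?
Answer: $-3$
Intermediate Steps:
$a{\left(W \right)} = 1$ ($a{\left(W \right)} = 1 \cdot 1 = 1$)
$N{\left(-2 \right)} a{\left(g{\left(2,n \right)} \right)} = \frac{6}{-2} \cdot 1 = 6 \left(- \frac{1}{2}\right) 1 = \left(-3\right) 1 = -3$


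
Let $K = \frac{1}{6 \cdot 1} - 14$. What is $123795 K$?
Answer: $- \frac{3424995}{2} \approx -1.7125 \cdot 10^{6}$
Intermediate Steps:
$K = - \frac{83}{6}$ ($K = \frac{1}{6} - 14 = - \frac{83}{6} \approx -13.833$)
$123795 K = 123795 \left(- \frac{83}{6}\right) = - \frac{3424995}{2}$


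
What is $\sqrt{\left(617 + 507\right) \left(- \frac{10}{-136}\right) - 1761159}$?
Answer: $\frac{i \sqrt{508951066}}{17} \approx 1327.1 i$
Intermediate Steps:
$\sqrt{\left(617 + 507\right) \left(- \frac{10}{-136}\right) - 1761159} = \sqrt{1124 \left(\left(-10\right) \left(- \frac{1}{136}\right)\right) - 1761159} = \sqrt{1124 \cdot \frac{5}{68} - 1761159} = \sqrt{\frac{1405}{17} - 1761159} = \sqrt{- \frac{29938298}{17}} = \frac{i \sqrt{508951066}}{17}$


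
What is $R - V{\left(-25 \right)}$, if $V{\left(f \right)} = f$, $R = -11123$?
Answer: $-11098$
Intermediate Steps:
$R - V{\left(-25 \right)} = -11123 - -25 = -11123 + 25 = -11098$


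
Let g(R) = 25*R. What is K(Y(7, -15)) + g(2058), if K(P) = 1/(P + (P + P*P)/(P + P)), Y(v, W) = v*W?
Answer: 8077649/157 ≈ 51450.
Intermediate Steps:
Y(v, W) = W*v
K(P) = 1/(P + (P + P**2)/(2*P)) (K(P) = 1/(P + (P + P**2)/((2*P))) = 1/(P + (P + P**2)*(1/(2*P))) = 1/(P + (P + P**2)/(2*P)))
K(Y(7, -15)) + g(2058) = 2/(1 + 3*(-15*7)) + 25*2058 = 2/(1 + 3*(-105)) + 51450 = 2/(1 - 315) + 51450 = 2/(-314) + 51450 = 2*(-1/314) + 51450 = -1/157 + 51450 = 8077649/157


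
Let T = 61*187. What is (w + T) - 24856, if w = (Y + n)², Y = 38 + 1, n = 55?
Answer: -4613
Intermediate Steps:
Y = 39
w = 8836 (w = (39 + 55)² = 94² = 8836)
T = 11407
(w + T) - 24856 = (8836 + 11407) - 24856 = 20243 - 24856 = -4613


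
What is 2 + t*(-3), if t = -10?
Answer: 32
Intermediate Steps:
2 + t*(-3) = 2 - 10*(-3) = 2 + 30 = 32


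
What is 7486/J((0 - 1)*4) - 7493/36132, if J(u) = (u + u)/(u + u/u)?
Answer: 25356016/9033 ≈ 2807.0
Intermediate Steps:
J(u) = 2*u/(1 + u) (J(u) = (2*u)/(u + 1) = (2*u)/(1 + u) = 2*u/(1 + u))
7486/J((0 - 1)*4) - 7493/36132 = 7486/((2*((0 - 1)*4)/(1 + (0 - 1)*4))) - 7493/36132 = 7486/((2*(-1*4)/(1 - 1*4))) - 7493*1/36132 = 7486/((2*(-4)/(1 - 4))) - 7493/36132 = 7486/((2*(-4)/(-3))) - 7493/36132 = 7486/((2*(-4)*(-⅓))) - 7493/36132 = 7486/(8/3) - 7493/36132 = 7486*(3/8) - 7493/36132 = 11229/4 - 7493/36132 = 25356016/9033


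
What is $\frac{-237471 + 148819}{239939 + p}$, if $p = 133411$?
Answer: $- \frac{44326}{186675} \approx -0.23745$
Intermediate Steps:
$\frac{-237471 + 148819}{239939 + p} = \frac{-237471 + 148819}{239939 + 133411} = - \frac{88652}{373350} = \left(-88652\right) \frac{1}{373350} = - \frac{44326}{186675}$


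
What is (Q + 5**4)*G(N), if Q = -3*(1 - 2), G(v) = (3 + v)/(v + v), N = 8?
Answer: 1727/4 ≈ 431.75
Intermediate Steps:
G(v) = (3 + v)/(2*v) (G(v) = (3 + v)/((2*v)) = (3 + v)*(1/(2*v)) = (3 + v)/(2*v))
Q = 3 (Q = -3*(-1) = 3)
(Q + 5**4)*G(N) = (3 + 5**4)*((1/2)*(3 + 8)/8) = (3 + 625)*((1/2)*(1/8)*11) = 628*(11/16) = 1727/4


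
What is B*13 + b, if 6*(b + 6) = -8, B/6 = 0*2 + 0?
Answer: -22/3 ≈ -7.3333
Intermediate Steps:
B = 0 (B = 6*(0*2 + 0) = 6*(0 + 0) = 6*0 = 0)
b = -22/3 (b = -6 + (⅙)*(-8) = -6 - 4/3 = -22/3 ≈ -7.3333)
B*13 + b = 0*13 - 22/3 = 0 - 22/3 = -22/3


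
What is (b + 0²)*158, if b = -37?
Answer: -5846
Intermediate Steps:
(b + 0²)*158 = (-37 + 0²)*158 = (-37 + 0)*158 = -37*158 = -5846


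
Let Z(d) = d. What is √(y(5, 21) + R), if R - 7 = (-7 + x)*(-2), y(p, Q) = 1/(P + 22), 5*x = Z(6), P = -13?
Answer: √4210/15 ≈ 4.3256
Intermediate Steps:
x = 6/5 (x = (⅕)*6 = 6/5 ≈ 1.2000)
y(p, Q) = ⅑ (y(p, Q) = 1/(-13 + 22) = 1/9 = ⅑)
R = 93/5 (R = 7 + (-7 + 6/5)*(-2) = 7 - 29/5*(-2) = 7 + 58/5 = 93/5 ≈ 18.600)
√(y(5, 21) + R) = √(⅑ + 93/5) = √(842/45) = √4210/15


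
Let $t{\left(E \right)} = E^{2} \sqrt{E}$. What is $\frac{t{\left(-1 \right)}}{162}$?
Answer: $\frac{i}{162} \approx 0.0061728 i$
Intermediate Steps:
$t{\left(E \right)} = E^{\frac{5}{2}}$
$\frac{t{\left(-1 \right)}}{162} = \frac{\left(-1\right)^{\frac{5}{2}}}{162} = i \frac{1}{162} = \frac{i}{162}$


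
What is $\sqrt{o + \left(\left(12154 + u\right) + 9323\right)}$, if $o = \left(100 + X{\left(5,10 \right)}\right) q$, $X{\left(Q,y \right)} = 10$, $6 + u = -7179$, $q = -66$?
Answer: $2 \sqrt{1758} \approx 83.857$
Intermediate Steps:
$u = -7185$ ($u = -6 - 7179 = -7185$)
$o = -7260$ ($o = \left(100 + 10\right) \left(-66\right) = 110 \left(-66\right) = -7260$)
$\sqrt{o + \left(\left(12154 + u\right) + 9323\right)} = \sqrt{-7260 + \left(\left(12154 - 7185\right) + 9323\right)} = \sqrt{-7260 + \left(4969 + 9323\right)} = \sqrt{-7260 + 14292} = \sqrt{7032} = 2 \sqrt{1758}$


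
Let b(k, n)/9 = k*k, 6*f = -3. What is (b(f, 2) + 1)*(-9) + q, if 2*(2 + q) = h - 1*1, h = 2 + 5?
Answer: -113/4 ≈ -28.250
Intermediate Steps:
f = -1/2 (f = (1/6)*(-3) = -1/2 ≈ -0.50000)
h = 7
b(k, n) = 9*k**2 (b(k, n) = 9*(k*k) = 9*k**2)
q = 1 (q = -2 + (7 - 1*1)/2 = -2 + (7 - 1)/2 = -2 + (1/2)*6 = -2 + 3 = 1)
(b(f, 2) + 1)*(-9) + q = (9*(-1/2)**2 + 1)*(-9) + 1 = (9*(1/4) + 1)*(-9) + 1 = (9/4 + 1)*(-9) + 1 = (13/4)*(-9) + 1 = -117/4 + 1 = -113/4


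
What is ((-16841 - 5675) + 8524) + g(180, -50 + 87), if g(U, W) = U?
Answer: -13812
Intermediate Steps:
((-16841 - 5675) + 8524) + g(180, -50 + 87) = ((-16841 - 5675) + 8524) + 180 = (-22516 + 8524) + 180 = -13992 + 180 = -13812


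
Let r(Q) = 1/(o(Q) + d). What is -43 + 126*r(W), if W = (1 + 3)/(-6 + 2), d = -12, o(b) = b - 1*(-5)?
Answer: -235/4 ≈ -58.750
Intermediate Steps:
o(b) = 5 + b (o(b) = b + 5 = 5 + b)
W = -1 (W = 4/(-4) = 4*(-¼) = -1)
r(Q) = 1/(-7 + Q) (r(Q) = 1/((5 + Q) - 12) = 1/(-7 + Q))
-43 + 126*r(W) = -43 + 126/(-7 - 1) = -43 + 126/(-8) = -43 + 126*(-⅛) = -43 - 63/4 = -235/4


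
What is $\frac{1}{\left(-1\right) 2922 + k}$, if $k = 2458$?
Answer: $- \frac{1}{464} \approx -0.0021552$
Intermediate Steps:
$\frac{1}{\left(-1\right) 2922 + k} = \frac{1}{\left(-1\right) 2922 + 2458} = \frac{1}{-2922 + 2458} = \frac{1}{-464} = - \frac{1}{464}$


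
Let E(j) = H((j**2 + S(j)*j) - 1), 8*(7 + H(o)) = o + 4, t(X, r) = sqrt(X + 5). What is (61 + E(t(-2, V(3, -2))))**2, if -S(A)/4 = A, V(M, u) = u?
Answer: 45369/16 ≈ 2835.6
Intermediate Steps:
S(A) = -4*A
t(X, r) = sqrt(5 + X)
H(o) = -13/2 + o/8 (H(o) = -7 + (o + 4)/8 = -7 + (4 + o)/8 = -7 + (1/2 + o/8) = -13/2 + o/8)
E(j) = -53/8 - 3*j**2/8 (E(j) = -13/2 + ((j**2 + (-4*j)*j) - 1)/8 = -13/2 + ((j**2 - 4*j**2) - 1)/8 = -13/2 + (-3*j**2 - 1)/8 = -13/2 + (-1 - 3*j**2)/8 = -13/2 + (-1/8 - 3*j**2/8) = -53/8 - 3*j**2/8)
(61 + E(t(-2, V(3, -2))))**2 = (61 + (-53/8 - 3*(sqrt(5 - 2))**2/8))**2 = (61 + (-53/8 - 3*(sqrt(3))**2/8))**2 = (61 + (-53/8 - 3/8*3))**2 = (61 + (-53/8 - 9/8))**2 = (61 - 31/4)**2 = (213/4)**2 = 45369/16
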